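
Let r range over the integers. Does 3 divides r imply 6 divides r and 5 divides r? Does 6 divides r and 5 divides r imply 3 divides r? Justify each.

(⇒) This fails: take r = 3. Certainly 3 ∣ 3, but 6 ∤ 3.

(⇐) Suppose 6 ∣ r and 5 ∣ r. Any common multiple of 6 and 5 is a multiple of their lcm; here gcd(6, 5) = 1, so lcm(6, 5) = 6·5 = 30, so 30 ∣ r. Since 3 ∣ 30, it follows that 3 ∣ r.

The forward direction fails; the converse holds.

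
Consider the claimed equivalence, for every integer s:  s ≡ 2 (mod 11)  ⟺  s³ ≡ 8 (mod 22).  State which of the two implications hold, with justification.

(⇒) This fails: take s = 13. Then 13 ≡ 2 (mod 11), but 13³ = 2197 ≡ 19 (mod 22), not 8.

(⇐) Conversely, the residues r modulo 22 with r³ ≡ 8 (mod 22) are exactly {2}, and each is ≡ 2 (mod 11).

Only the reverse direction holds.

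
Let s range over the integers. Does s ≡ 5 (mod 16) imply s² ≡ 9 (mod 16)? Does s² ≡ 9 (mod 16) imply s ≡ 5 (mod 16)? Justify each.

(⇒) holds; (⇐) fails.

(⇒) Suppose s ≡ 5 (mod 16). Write s = 16j + 5. Then (16j + 5)² = 256j² + 160j + 25 = 16(16j² + 10j + 1) + 9, so s² ≡ 9 (mod 16).

(⇐) This fails: take s = 3. Then 3² = 9 ≡ 9 (mod 16), yet 3 ≡ 3 (mod 16), not 5.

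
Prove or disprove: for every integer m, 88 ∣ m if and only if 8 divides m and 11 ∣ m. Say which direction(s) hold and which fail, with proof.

(⇐) Suppose 8 ∣ m and 11 ∣ m. Any common multiple of 8 and 11 is a multiple of their lcm; here gcd(8, 11) = 1, so lcm(8, 11) = 8·11 = 88, so 88 ∣ m.

(⇒) If 88 ∣ m, write m = 88q. Since 88 = 11·8, m = 8·(11q), so 8 ∣ m; and since 88 = 8·11, m = 11·(8q), so 11 ∣ m.

Both directions hold; the statement is true.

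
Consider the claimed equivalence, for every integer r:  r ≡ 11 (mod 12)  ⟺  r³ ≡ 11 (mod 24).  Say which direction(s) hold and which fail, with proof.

[⇐] The residues r modulo 24 with r³ ≡ 11 (mod 24) are exactly {11}, and each is ≡ 11 (mod 12).

[⇒] This fails: take r = 23. Then 23 ≡ 11 (mod 12), but 23³ = 12167 ≡ 23 (mod 24), not 11.

Only the reverse direction holds.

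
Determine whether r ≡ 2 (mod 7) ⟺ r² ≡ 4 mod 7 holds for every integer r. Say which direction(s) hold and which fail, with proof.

(⟹) Suppose r ≡ 2 (mod 7). Write r = 7j + 2. Then (7j + 2)² = 49j² + 28j + 4 = 7(7j² + 4j) + 4, so r² ≡ 4 (mod 7).

(⟸) This fails: take r = 5. Then 5² = 25 ≡ 4 (mod 7), yet 5 ≡ 5 (mod 7), not 2.

The forward direction holds; the converse fails.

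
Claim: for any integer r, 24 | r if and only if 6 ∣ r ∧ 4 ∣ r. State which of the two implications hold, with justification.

(⟹) If 24 ∣ r, write r = 24q. Since 24 = 4·6, r = 6·(4q), so 6 ∣ r; and since 24 = 6·4, r = 4·(6q), so 4 ∣ r.

(⟸) This fails: take r = 12. Both 6 ∣ 12 and 4 ∣ 12, yet 12 is not a multiple of 24 (since 12 = 0·24 + 12), so 24 ∤ 12.

Only the forward implication holds.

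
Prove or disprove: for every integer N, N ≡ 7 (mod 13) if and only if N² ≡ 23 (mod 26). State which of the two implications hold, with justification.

(→) This fails: take N = 20. Then 20 ≡ 7 (mod 13), but 20² = 400 ≡ 10 (mod 26), not 23.

(←) This fails: take N = 19. Then 19² = 361 ≡ 23 (mod 26), yet 19 ≡ 6 (mod 13), not 7.

Neither implication holds.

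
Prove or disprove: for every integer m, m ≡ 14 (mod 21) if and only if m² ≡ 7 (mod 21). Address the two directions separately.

Only the forward direction holds.

[⇒] Suppose m ≡ 14 (mod 21). Write m = 21j + 14. Then (21j + 14)² = 441j² + 588j + 196 = 21(21j² + 28j + 9) + 7, so m² ≡ 7 (mod 21).

[⇐] This fails: take m = 7. Then 7² = 49 ≡ 7 (mod 21), yet 7 ≡ 7 (mod 21), not 14.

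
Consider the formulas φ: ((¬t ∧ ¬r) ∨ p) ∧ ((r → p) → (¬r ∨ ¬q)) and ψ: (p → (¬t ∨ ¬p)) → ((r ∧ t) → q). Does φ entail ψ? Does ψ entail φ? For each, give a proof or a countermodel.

Only the forward direction holds.

[⇐] This fails. Under q = F, r = T, p = F, t = F, the left side is false but the right side is true.

[⇒] Assume the antecedent. If r is true, the antecedent forces (q = F, r = T, p = T, t = F) or (q = F, r = T, p = T, t = T), and the consequent holds there. If r is false, the consequent reduces to true regardless of the other variables. Either way the consequent holds.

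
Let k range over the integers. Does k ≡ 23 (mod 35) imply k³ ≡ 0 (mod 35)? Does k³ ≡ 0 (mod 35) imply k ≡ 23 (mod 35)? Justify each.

Neither direction holds.

(⇒) This fails: take k = 23. Then 23 ≡ 23 (mod 35), but 23³ = 12167 ≡ 22 (mod 35), not 0.

(⇐) This fails: take k = 0. Then 0³ = 0 ≡ 0 (mod 35), yet 0 ≡ 0 (mod 35), not 23.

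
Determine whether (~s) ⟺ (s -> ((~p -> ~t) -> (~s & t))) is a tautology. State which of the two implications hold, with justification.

(→) Assume the antecedent. If t is true, the antecedent forces (t = T, p = F, s = F) or (t = T, p = T, s = F), and s -> ((~p -> ~t) -> (~s & t)) holds there. If t is false, the antecedent forces (t = F, p = F, s = F) or (t = F, p = T, s = F), and s -> ((~p -> ~t) -> (~s & t)) holds there. Either way s -> ((~p -> ~t) -> (~s & t)) holds.

(←) This fails. Under t = T, p = F, s = T, the left side is false but the right side is true.

Not equivalent: only (⇒) holds.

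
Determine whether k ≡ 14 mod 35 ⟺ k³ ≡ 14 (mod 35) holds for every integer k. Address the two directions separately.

(⟹) Suppose k ≡ 14 mod 35. Write k = 35j + 14. Then (35j + 14)³ = 42875j³ + 51450j² + 20580j + 2744 = 35(1225j³ + 1470j² + 588j + 78) + 14, so k³ ≡ 14 (mod 35).

(⟸) Conversely, suppose k³ ≡ 14 (mod 35). The only residue r in {0, …, 34} with r³ ≡ 14 (mod 35) is r = 14, so k ≡ 14 (mod 35).

Equivalent; both directions hold.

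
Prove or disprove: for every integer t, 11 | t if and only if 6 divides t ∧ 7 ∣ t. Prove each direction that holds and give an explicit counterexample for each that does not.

Forward direction. This fails: take t = 11. Certainly 11 ∣ 11, but 6 ∤ 11.

Converse. This fails: take t = 42. Both 6 ∣ 42 and 7 ∣ 42, yet 42 is not a multiple of 11 (since 42 = 3·11 + 9), so 11 ∤ 42.

Neither direction holds.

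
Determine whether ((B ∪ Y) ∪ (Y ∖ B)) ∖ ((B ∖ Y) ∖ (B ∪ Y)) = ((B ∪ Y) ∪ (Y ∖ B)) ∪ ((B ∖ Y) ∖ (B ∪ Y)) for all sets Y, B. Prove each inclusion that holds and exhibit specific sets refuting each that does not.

Both inclusions hold.

Forward inclusion. Let x ∈ ((B ∪ Y) ∪ (Y ∖ B)) ∖ ((B ∖ Y) ∖ (B ∪ Y)). Then either x ∈ Y and x ∉ B; or x ∈ B and x ∉ Y; or x ∈ Y ∩ B. In each case x ∈ ((B ∪ Y) ∪ (Y ∖ B)) ∪ ((B ∖ Y) ∖ (B ∪ Y)), so ((B ∪ Y) ∪ (Y ∖ B)) ∖ ((B ∖ Y) ∖ (B ∪ Y)) ⊆ ((B ∪ Y) ∪ (Y ∖ B)) ∪ ((B ∖ Y) ∖ (B ∪ Y)).

Reverse inclusion. Let x ∈ ((B ∪ Y) ∪ (Y ∖ B)) ∪ ((B ∖ Y) ∖ (B ∪ Y)). Then either x ∈ Y and x ∉ B; or x ∈ B and x ∉ Y; or x ∈ Y ∩ B. In each case x ∈ ((B ∪ Y) ∪ (Y ∖ B)) ∖ ((B ∖ Y) ∖ (B ∪ Y)), so ((B ∪ Y) ∪ (Y ∖ B)) ∪ ((B ∖ Y) ∖ (B ∪ Y)) ⊆ ((B ∪ Y) ∪ (Y ∖ B)) ∖ ((B ∖ Y) ∖ (B ∪ Y)).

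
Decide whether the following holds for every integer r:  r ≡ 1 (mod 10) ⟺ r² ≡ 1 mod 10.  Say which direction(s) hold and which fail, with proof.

(⇒) holds; (⇐) fails.

(→) Suppose r ≡ 1 (mod 10). Write r = 10j + 1. Then (10j + 1)² = 100j² + 20j + 1 = 10(10j² + 2j) + 1, so r² ≡ 1 (mod 10).

(←) This fails: take r = 9. Then 9² = 81 ≡ 1 (mod 10), yet 9 ≡ 9 (mod 10), not 1.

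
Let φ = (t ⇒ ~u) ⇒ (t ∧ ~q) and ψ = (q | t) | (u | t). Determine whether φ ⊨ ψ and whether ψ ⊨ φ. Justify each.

[⇐] This fails. Under u = T, q = F, t = F, the left side is false but the right side is true.

[⇒] Assume the antecedent. If u is true, (q | t) | (u | t) reduces to true regardless of the other variables. If u is false, the antecedent forces (u = F, q = F, t = T), and (q | t) | (u | t) holds there. Either way (q | t) | (u | t) holds.

Not equivalent: only (⇒) holds.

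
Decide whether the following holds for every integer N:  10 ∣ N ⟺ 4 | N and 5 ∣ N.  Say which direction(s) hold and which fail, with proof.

(⇐) Suppose 4 ∣ N and 5 ∣ N. Any common multiple of 4 and 5 is a multiple of their lcm; here gcd(4, 5) = 1, so lcm(4, 5) = 4·5 = 20, so 20 ∣ N. Since 10 ∣ 20, it follows that 10 ∣ N.

(⇒) This fails: take N = 10. Certainly 10 ∣ 10, but 4 ∤ 10.

Only the reverse direction holds.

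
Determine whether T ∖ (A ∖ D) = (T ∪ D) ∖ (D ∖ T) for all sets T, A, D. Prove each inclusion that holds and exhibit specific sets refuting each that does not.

(⊆) holds; (⊇) fails.

Forward inclusion. Let x ∈ T ∖ (A ∖ D). Then either x ∈ T and x ∉ A, D; or x ∈ T ∩ D and x ∉ A; or x ∈ T ∩ A ∩ D. In each case x ∈ (T ∪ D) ∖ (D ∖ T), so T ∖ (A ∖ D) ⊆ (T ∪ D) ∖ (D ∖ T).

Reverse inclusion. This inclusion fails. Take T = {1}, A = {1}, D = ∅; then 1 ∈ (T ∪ D) ∖ (D ∖ T) but 1 ∉ T ∖ (A ∖ D).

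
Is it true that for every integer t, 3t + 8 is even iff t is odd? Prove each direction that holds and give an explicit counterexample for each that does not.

Both directions fail.

[⇒] This fails: t = 4 gives 3t + 8 = 20, which is even, but 4 is even, not odd.

[⇐] This also fails: t = 3 is odd, but 3t + 8 = 17 is odd, not even.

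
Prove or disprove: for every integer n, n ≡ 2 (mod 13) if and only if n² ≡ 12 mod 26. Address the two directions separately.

Both directions fail.

Forward direction. This fails: take n = 2. Then 2 ≡ 2 (mod 13), but 2² = 4 ≡ 4 (mod 26), not 12.

Converse. This fails: take n = 8. Then 8² = 64 ≡ 12 (mod 26), yet 8 ≡ 8 (mod 13), not 2.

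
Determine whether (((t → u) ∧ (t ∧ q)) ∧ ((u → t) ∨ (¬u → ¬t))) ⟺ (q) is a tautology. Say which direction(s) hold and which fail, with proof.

Not equivalent: only (⇒) holds.

(⟹) Assume the antecedent. If u is true, the antecedent forces (u = T, t = T, q = T), and q holds there. If u is false, the antecedent cannot hold. Either way q holds.

(⟸) This fails. Under u = F, t = F, q = T, the left side is false but the right side is true.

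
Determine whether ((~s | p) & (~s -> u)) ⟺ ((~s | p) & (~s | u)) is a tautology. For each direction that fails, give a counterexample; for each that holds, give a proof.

(⟹) This fails. Under p = T, u = F, s = T, the left side is true but the right side is false.

(⟸) This fails. Under p = F, u = F, s = F, the left side is false but the right side is true.

Neither direction holds.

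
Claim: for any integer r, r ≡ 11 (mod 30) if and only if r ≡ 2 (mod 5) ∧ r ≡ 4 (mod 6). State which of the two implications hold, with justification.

[⇒] This fails: r = 11 gives 11 ≡ 11 (mod 30) but 11 ≡ 1 (mod 5), so the conjunction on the right does not hold.

[⇐] This fails: r = 22 satisfies both congruences on the right (22 ≡ 2 mod 5 and 22 ≡ 4 mod 6) yet 22 ≡ 22 (mod 30), not 11.

Neither implication holds.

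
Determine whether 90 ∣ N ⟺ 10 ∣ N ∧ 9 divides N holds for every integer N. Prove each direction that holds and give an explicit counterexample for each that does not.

Forward direction. If 90 ∣ N, write N = 90q. Since 90 = 9·10, N = 10·(9q), so 10 ∣ N; and since 90 = 10·9, N = 9·(10q), so 9 ∣ N.

Converse. Suppose 10 ∣ N and 9 ∣ N. Any common multiple of 10 and 9 is a multiple of their lcm; here gcd(10, 9) = 1, so lcm(10, 9) = 10·9 = 90, so 90 ∣ N.

Both directions hold; the statement is true.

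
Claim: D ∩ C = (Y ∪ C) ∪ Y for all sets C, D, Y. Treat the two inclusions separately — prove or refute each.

(⟹) Let x ∈ D ∩ C. Then either x ∈ C ∩ D and x ∉ Y; or x ∈ C ∩ D ∩ Y. In each case x ∈ (Y ∪ C) ∪ Y, so D ∩ C ⊆ (Y ∪ C) ∪ Y.

(⟸) This inclusion fails. Take C = {1}, D = ∅, Y = ∅; then 1 ∈ (Y ∪ C) ∪ Y but 1 ∉ D ∩ C.

The sets are not equal: only the forward inclusion holds.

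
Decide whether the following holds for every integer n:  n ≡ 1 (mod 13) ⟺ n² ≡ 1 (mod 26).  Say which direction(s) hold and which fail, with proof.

(⟹) This fails: take n = 14. Then 14 ≡ 1 (mod 13), but 14² = 196 ≡ 14 (mod 26), not 1.

(⟸) This fails: take n = 25. Then 25² = 625 ≡ 1 (mod 26), yet 25 ≡ 12 (mod 13), not 1.

Neither implication holds.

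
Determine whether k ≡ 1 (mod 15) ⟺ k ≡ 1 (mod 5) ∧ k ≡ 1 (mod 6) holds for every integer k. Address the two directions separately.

The forward direction fails; the converse holds.

[⇒] This fails: k = 16 gives 16 ≡ 1 (mod 15) but 16 ≡ 4 (mod 6), so the conjunction on the right does not hold.

[⇐] Conversely, if k ≡ 1 (mod 5) and k ≡ 1 (mod 6), then by the Chinese remainder theorem k ≡ 1 (mod 30). Since 1 ≡ 1 (mod 15) and 15 ∣ 30, we get k ≡ 1 (mod 15).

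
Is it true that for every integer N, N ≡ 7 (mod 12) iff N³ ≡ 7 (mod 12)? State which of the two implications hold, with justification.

(←) Suppose N³ ≡ 7 (mod 12). The only residue r in {0, …, 11} with r³ ≡ 7 (mod 12) is r = 7, so N ≡ 7 (mod 12).

(→) Suppose N ≡ 7 (mod 12). Write N = 12j + 7. Then (12j + 7)³ = 1728j³ + 3024j² + 1764j + 343 = 12(144j³ + 252j² + 147j + 28) + 7, so N³ ≡ 7 (mod 12).

Both directions hold.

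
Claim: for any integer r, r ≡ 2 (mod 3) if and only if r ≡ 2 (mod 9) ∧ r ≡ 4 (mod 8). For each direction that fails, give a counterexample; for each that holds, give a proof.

[⇒] This fails: r = 2 gives 2 ≡ 2 (mod 3) but 2 ≡ 2 (mod 8), so the conjunction on the right does not hold.

[⇐] Conversely, if r ≡ 2 (mod 9) and r ≡ 4 (mod 8), then by the Chinese remainder theorem r ≡ 20 (mod 72). Since 20 ≡ 2 (mod 3) and 3 ∣ 72, we get r ≡ 2 (mod 3).

Only the reverse direction holds.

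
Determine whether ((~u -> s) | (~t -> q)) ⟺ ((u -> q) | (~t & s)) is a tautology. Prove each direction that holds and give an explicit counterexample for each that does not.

Forward direction. This fails. Under u = T, q = F, s = F, t = F, the left side is true but the right side is false.

Converse. This fails. Under u = F, q = F, s = F, t = F, the left side is false but the right side is true.

Neither implication holds.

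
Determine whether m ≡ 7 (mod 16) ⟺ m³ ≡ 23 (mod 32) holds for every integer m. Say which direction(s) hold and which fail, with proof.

The forward direction fails; the converse holds.

[⇒] This fails: take m = 23. Then 23 ≡ 7 (mod 16), but 23³ = 12167 ≡ 7 (mod 32), not 23.

[⇐] Conversely, the residues r modulo 32 with r³ ≡ 23 (mod 32) are exactly {7}, and each is ≡ 7 (mod 16).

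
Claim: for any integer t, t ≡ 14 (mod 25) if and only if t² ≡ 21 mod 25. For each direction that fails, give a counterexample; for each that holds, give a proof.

Only the forward implication holds.

[⇒] Suppose t ≡ 14 (mod 25). Write t = 25j + 14. Then (25j + 14)² = 625j² + 700j + 196 = 25(25j² + 28j + 7) + 21, so t² ≡ 21 (mod 25).

[⇐] This fails: take t = 11. Then 11² = 121 ≡ 21 (mod 25), yet 11 ≡ 11 (mod 25), not 14.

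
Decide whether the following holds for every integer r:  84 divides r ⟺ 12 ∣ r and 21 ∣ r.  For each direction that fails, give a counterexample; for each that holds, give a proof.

Equivalent; both directions hold.

(⇒) If 84 ∣ r, write r = 84q. Since 84 = 7·12, r = 12·(7q), so 12 ∣ r; and since 84 = 4·21, r = 21·(4q), so 21 ∣ r.

(⇐) Suppose 12 ∣ r and 21 ∣ r. Any common multiple of 12 and 21 is a multiple of their lcm; here lcm(12, 21) = 12·21/gcd(12, 21) = 252/3 = 84, so 84 ∣ r.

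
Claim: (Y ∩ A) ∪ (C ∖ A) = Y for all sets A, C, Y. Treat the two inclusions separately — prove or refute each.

(⊆) This inclusion fails. Take A = ∅, C = {1}, Y = ∅; then 1 ∈ (Y ∩ A) ∪ (C ∖ A) but 1 ∉ Y.

(⊇) This inclusion fails. Take A = ∅, C = ∅, Y = {1}; then 1 ∈ Y but 1 ∉ (Y ∩ A) ∪ (C ∖ A).

Neither inclusion holds.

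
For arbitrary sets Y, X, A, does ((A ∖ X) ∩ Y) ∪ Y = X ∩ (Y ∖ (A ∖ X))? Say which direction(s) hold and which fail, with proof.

(⊆) fails; (⊇) holds.

Forward inclusion. This inclusion fails. Take Y = {1}, X = ∅, A = ∅; then 1 ∈ ((A ∖ X) ∩ Y) ∪ Y but 1 ∉ X ∩ (Y ∖ (A ∖ X)).

Reverse inclusion. Let x ∈ X ∩ (Y ∖ (A ∖ X)). Then either x ∈ Y ∩ X and x ∉ A; or x ∈ Y ∩ X ∩ A. In each case x ∈ ((A ∖ X) ∩ Y) ∪ Y, so X ∩ (Y ∖ (A ∖ X)) ⊆ ((A ∖ X) ∩ Y) ∪ Y.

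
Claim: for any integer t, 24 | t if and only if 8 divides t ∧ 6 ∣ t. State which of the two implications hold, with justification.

Equivalent; both directions hold.

(⟹) If 24 ∣ t, write t = 24q. Since 24 = 3·8, t = 8·(3q), so 8 ∣ t; and since 24 = 4·6, t = 6·(4q), so 6 ∣ t.

(⟸) Suppose 8 ∣ t and 6 ∣ t. Any common multiple of 8 and 6 is a multiple of their lcm; here lcm(8, 6) = 8·6/gcd(8, 6) = 48/2 = 24, so 24 ∣ t.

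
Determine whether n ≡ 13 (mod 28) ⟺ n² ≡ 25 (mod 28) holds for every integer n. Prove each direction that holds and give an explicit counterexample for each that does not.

Neither implication holds.

(⇒) This fails: take n = 13. Then 13 ≡ 13 (mod 28), but 13² = 169 ≡ 1 (mod 28), not 25.

(⇐) This fails: take n = 5. Then 5² = 25 ≡ 25 (mod 28), yet 5 ≡ 5 (mod 28), not 13.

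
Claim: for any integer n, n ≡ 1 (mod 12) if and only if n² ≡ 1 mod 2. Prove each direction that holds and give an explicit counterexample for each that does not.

(→) Suppose n ≡ 1 (mod 12). Then n² ≡ 1² = 1 (mod 12), and since 2 ∣ 12, also n² ≡ 1 (mod 2).

(←) This fails: take n = 3. Then 3² = 9 ≡ 1 (mod 2), yet 3 ≡ 3 (mod 12), not 1.

The forward direction holds; the converse fails.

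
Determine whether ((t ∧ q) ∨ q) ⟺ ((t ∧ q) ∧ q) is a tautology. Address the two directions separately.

Only the converse holds.

[⇒] This fails. Under q = T, t = F, the left side is true but the right side is false.

[⇐] Assume the antecedent. If q is true, (t ∧ q) ∨ q reduces to true regardless of the other variables. If q is false, the antecedent cannot hold. Either way (t ∧ q) ∨ q holds.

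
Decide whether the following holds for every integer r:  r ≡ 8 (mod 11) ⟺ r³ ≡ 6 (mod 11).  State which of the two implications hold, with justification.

(⟹) Suppose r ≡ 8 (mod 11). Write r = 11j + 8. Then (11j + 8)³ = 1331j³ + 2904j² + 2112j + 512 = 11(121j³ + 264j² + 192j + 46) + 6, so r³ ≡ 6 (mod 11).

(⟸) Conversely, suppose r³ ≡ 6 (mod 11). The only residue r in {0, …, 10} with r³ ≡ 6 (mod 11) is r = 8, so r ≡ 8 (mod 11).

The biconditional holds.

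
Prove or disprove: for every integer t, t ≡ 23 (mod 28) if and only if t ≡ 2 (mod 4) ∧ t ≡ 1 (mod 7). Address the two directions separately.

(⇒) This fails: t = 23 gives 23 ≡ 23 (mod 28) but 23 ≡ 3 (mod 4), so the conjunction on the right does not hold.

(⇐) This fails: t = 22 satisfies both congruences on the right (22 ≡ 2 mod 4 and 22 ≡ 1 mod 7) yet 22 ≡ 22 (mod 28), not 23.

Neither direction holds.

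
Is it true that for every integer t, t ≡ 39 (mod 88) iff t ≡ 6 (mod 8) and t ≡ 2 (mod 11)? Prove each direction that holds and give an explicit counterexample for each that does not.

(⇒) fails and (⇐) fails.

[⇒] This fails: t = 39 gives 39 ≡ 39 (mod 88) but 39 ≡ 7 (mod 8), so the conjunction on the right does not hold.

[⇐] This fails: t = 46 satisfies both congruences on the right (46 ≡ 6 mod 8 and 46 ≡ 2 mod 11) yet 46 ≡ 46 (mod 88), not 39.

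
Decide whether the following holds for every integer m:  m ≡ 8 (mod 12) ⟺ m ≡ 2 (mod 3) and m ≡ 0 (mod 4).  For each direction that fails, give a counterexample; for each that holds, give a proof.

(⇒) Suppose m ≡ 8 (mod 12); write m = 12j + 8. Since 3 ∣ 12, reducing mod 3 gives m ≡ 8 ≡ 2 (mod 3); since 4 ∣ 12, reducing mod 4 gives m ≡ 8 ≡ 0 (mod 4).

(⇐) Conversely, if m ≡ 2 (mod 3) and m ≡ 0 (mod 4), then by the Chinese remainder theorem m ≡ 8 (mod 12). This is exactly m ≡ 8 (mod 12).

Both directions hold.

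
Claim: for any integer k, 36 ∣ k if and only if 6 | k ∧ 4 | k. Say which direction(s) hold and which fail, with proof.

Not equivalent: only (⇒) holds.

[⇒] If 36 ∣ k, write k = 36q. Since 36 = 6·6, k = 6·(6q), so 6 ∣ k; and since 36 = 9·4, k = 4·(9q), so 4 ∣ k.

[⇐] This fails: take k = 12. Both 6 ∣ 12 and 4 ∣ 12, yet 12 is not a multiple of 36 (since 12 = 0·36 + 12), so 36 ∤ 12.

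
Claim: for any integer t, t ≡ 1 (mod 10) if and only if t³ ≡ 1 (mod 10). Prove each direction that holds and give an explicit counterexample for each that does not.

Equivalent; both directions hold.

(⟹) Suppose t ≡ 1 (mod 10). Write t = 10j + 1. Then (10j + 1)³ = 1000j³ + 300j² + 30j + 1 = 10(100j³ + 30j² + 3j) + 1, so t³ ≡ 1 (mod 10).

(⟸) For the converse, argue contrapositively. If t ≢ 1 (mod 10), then t is congruent to one of 0, 2, 3, 4, 5, 6, 7, 8, 9 modulo 10, and these give t³ ≡ 0, 8, 7, 4, 5, 6, 3, 2, 9 respectively — never 1.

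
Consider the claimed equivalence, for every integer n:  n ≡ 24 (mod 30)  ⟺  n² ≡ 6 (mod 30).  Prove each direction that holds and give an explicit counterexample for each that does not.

[⇒] Suppose n ≡ 24 (mod 30). Write n = 30j + 24. Then (30j + 24)² = 900j² + 1440j + 576 = 30(30j² + 48j + 19) + 6, so n² ≡ 6 (mod 30).

[⇐] This fails: take n = 6. Then 6² = 36 ≡ 6 (mod 30), yet 6 ≡ 6 (mod 30), not 24.

Only the forward direction holds.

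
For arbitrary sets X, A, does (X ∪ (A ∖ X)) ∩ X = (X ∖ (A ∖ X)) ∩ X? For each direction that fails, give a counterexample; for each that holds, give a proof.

(⟸) Let x ∈ (X ∖ (A ∖ X)) ∩ X. Then either x ∈ X and x ∉ A; or x ∈ X ∩ A. In each case x ∈ (X ∪ (A ∖ X)) ∩ X, so (X ∖ (A ∖ X)) ∩ X ⊆ (X ∪ (A ∖ X)) ∩ X.

(⟹) Let x ∈ (X ∪ (A ∖ X)) ∩ X. Then either x ∈ X and x ∉ A; or x ∈ X ∩ A. In each case x ∈ (X ∖ (A ∖ X)) ∩ X, so (X ∪ (A ∖ X)) ∩ X ⊆ (X ∖ (A ∖ X)) ∩ X.

Both inclusions hold.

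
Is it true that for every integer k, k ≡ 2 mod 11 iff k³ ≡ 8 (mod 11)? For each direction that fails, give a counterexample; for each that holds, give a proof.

The biconditional holds.

(⇒) Suppose k ≡ 2 mod 11. Write k = 11j + 2. Then (11j + 2)³ = 1331j³ + 726j² + 132j + 8 = 11(121j³ + 66j² + 12j) + 8, so k³ ≡ 8 (mod 11).

(⇐) For the converse, argue contrapositively. If k ≢ 2 (mod 11), then k is congruent to one of 0, 1, 3, 4, 5, 6, 7, 8, 9, 10 modulo 11, and these give k³ ≡ 0, 1, 5, 9, 4, 7, 2, 6, 3, 10 respectively — never 8.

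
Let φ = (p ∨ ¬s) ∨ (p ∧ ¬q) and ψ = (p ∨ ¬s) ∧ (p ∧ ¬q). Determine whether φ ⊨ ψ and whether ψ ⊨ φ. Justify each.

[⇒] This fails. Under p = F, q = F, s = F, the left side is true but the right side is false.

[⇐] Assume the antecedent. If p is true, (p ∨ ¬s) ∨ (p ∧ ¬q) reduces to true regardless of the other variables. If p is false, the antecedent cannot hold. Either way (p ∨ ¬s) ∨ (p ∧ ¬q) holds.

Only the reverse direction holds.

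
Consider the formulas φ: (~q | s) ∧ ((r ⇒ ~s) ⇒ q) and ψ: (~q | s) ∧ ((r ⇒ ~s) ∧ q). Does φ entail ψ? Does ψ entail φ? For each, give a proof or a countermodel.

Only the reverse direction holds.

(→) This fails. Under s = T, q = F, r = T, the left side is true but the right side is false.

(←) Assume the antecedent. If s is true, the antecedent forces (s = T, q = T, r = F), and (~q | s) ∧ ((r ⇒ ~s) ⇒ q) holds there. If s is false, the antecedent cannot hold. Either way (~q | s) ∧ ((r ⇒ ~s) ⇒ q) holds.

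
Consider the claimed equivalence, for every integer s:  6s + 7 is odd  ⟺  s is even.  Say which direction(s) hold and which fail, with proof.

(→) This fails: take s = 5. Then 6s + 7 = 37, which is odd, yet s = 5 is odd, not even.

(←) Suppose s is even. Since 6 is even, 6s is even for every s, so 6s + 7 has the same parity as 7, which is odd. Hence 6s + 7 is odd.

Only the reverse direction holds.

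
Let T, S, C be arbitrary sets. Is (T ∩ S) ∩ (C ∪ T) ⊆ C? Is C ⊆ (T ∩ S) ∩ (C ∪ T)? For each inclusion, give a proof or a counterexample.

Forward inclusion. This inclusion fails. Take T = {1}, S = {1}, C = ∅; then 1 ∈ (T ∩ S) ∩ (C ∪ T) but 1 ∉ C.

Reverse inclusion. This inclusion fails. Take T = ∅, S = ∅, C = {1}; then 1 ∈ C but 1 ∉ (T ∩ S) ∩ (C ∪ T).

Both inclusions fail.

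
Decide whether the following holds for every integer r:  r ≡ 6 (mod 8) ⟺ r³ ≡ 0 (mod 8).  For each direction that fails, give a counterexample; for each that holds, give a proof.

Only the forward direction holds.

[⇒] Suppose r ≡ 6 (mod 8). Write r = 8j + 6. Then (8j + 6)³ = 512j³ + 1152j² + 864j + 216 = 8(64j³ + 144j² + 108j + 27) + 0, so r³ ≡ 0 (mod 8).

[⇐] This fails: take r = 0. Then 0³ = 0 ≡ 0 (mod 8), yet 0 ≡ 0 (mod 8), not 6.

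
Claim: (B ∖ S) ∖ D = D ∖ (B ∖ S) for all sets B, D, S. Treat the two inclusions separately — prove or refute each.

(⟹) This inclusion fails. Take B = {1}, D = ∅, S = ∅; then 1 ∈ (B ∖ S) ∖ D but 1 ∉ D ∖ (B ∖ S).

(⟸) This inclusion fails. Take B = ∅, D = {1}, S = ∅; then 1 ∈ D ∖ (B ∖ S) but 1 ∉ (B ∖ S) ∖ D.

Both inclusions fail.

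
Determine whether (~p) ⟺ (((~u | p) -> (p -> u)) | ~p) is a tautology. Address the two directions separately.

(⟹) Assume the antecedent. If u is true, ((~u | p) -> (p -> u)) | ~p reduces to true regardless of the other variables. If u is false, the antecedent forces (u = F, p = F), and ((~u | p) -> (p -> u)) | ~p holds there. Either way ((~u | p) -> (p -> u)) | ~p holds.

(⟸) This fails. Under u = T, p = T, the left side is false but the right side is true.

(⇒) holds; (⇐) fails.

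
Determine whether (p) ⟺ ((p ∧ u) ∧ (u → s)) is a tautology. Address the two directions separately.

(⇒) This fails. Under u = F, s = F, p = T, the left side is true but the right side is false.

(⇐) Assume the antecedent. If u is true, the antecedent forces (u = T, s = T, p = T), and p holds there. If u is false, the antecedent cannot hold. Either way p holds.

Not equivalent: only (⇐) holds.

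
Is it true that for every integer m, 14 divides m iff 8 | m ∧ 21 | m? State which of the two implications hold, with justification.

(⟹) This fails: take m = 14. Certainly 14 ∣ 14, but 8 ∤ 14.

(⟸) Suppose 8 ∣ m and 21 ∣ m. Any common multiple of 8 and 21 is a multiple of their lcm; here gcd(8, 21) = 1, so lcm(8, 21) = 8·21 = 168, so 168 ∣ m. Since 14 ∣ 168, it follows that 14 ∣ m.

Only the converse holds.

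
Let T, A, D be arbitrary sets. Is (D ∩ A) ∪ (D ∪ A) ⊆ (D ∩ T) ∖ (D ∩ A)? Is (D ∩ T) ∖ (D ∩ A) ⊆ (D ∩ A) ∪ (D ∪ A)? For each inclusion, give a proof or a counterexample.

(⊆) fails; (⊇) holds.

(⟹) This inclusion fails. Take T = ∅, A = {1}, D = ∅; then 1 ∈ (D ∩ A) ∪ (D ∪ A) but 1 ∉ (D ∩ T) ∖ (D ∩ A).

(⟸) Let x ∈ (D ∩ T) ∖ (D ∩ A). Then x ∈ T ∩ D and x ∉ A, from which x ∈ (D ∩ A) ∪ (D ∪ A).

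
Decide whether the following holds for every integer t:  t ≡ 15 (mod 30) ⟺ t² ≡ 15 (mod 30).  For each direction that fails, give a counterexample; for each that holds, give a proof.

(⇒) Suppose t ≡ 15 (mod 30). Write t = 30j + 15. Then (30j + 15)² = 900j² + 900j + 225 = 30(30j² + 30j + 7) + 15, so t² ≡ 15 (mod 30).

(⇐) Conversely, suppose t² ≡ 15 (mod 30). The only residue r in {0, …, 29} with r² ≡ 15 (mod 30) is r = 15, so t ≡ 15 (mod 30).

Both directions hold; the statement is true.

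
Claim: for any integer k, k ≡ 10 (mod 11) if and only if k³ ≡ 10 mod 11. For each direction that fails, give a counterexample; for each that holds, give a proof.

(←) Suppose k³ ≡ 10 (mod 11). The only residue r in {0, …, 10} with r³ ≡ 10 (mod 11) is r = 10, so k ≡ 10 (mod 11).

(→) Suppose k ≡ 10 (mod 11). Write k = 11j + 10. Then (11j + 10)³ = 1331j³ + 3630j² + 3300j + 1000 = 11(121j³ + 330j² + 300j + 90) + 10, so k³ ≡ 10 (mod 11).

The biconditional holds.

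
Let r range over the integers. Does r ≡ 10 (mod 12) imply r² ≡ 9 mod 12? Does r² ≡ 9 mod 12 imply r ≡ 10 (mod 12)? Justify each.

(⟹) This fails: take r = 10. Then 10 ≡ 10 (mod 12), but 10² = 100 ≡ 4 (mod 12), not 9.

(⟸) This fails: take r = 3. Then 3² = 9 ≡ 9 (mod 12), yet 3 ≡ 3 (mod 12), not 10.

Both directions fail.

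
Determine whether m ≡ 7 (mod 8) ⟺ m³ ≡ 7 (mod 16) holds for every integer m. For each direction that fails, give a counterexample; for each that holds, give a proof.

(⇒) fails; (⇐) holds.

(→) This fails: take m = 15. Then 15 ≡ 7 (mod 8), but 15³ = 3375 ≡ 15 (mod 16), not 7.

(←) Conversely, the residues r modulo 16 with r³ ≡ 7 (mod 16) are exactly {7}, and each is ≡ 7 (mod 8).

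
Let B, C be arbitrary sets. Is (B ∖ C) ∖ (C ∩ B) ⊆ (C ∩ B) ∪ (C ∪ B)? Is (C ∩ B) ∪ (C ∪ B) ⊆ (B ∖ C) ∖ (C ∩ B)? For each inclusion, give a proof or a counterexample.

Only the forward inclusion holds.

(⟹) Let x ∈ (B ∖ C) ∖ (C ∩ B). Then x ∈ B and x ∉ C, from which x ∈ (C ∩ B) ∪ (C ∪ B).

(⟸) This inclusion fails. Take B = ∅, C = {1}; then 1 ∈ (C ∩ B) ∪ (C ∪ B) but 1 ∉ (B ∖ C) ∖ (C ∩ B).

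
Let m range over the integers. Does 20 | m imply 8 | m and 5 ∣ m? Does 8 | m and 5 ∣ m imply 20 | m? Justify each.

The forward direction fails; the converse holds.

(⇒) This fails: take m = 20. Certainly 20 ∣ 20, but 8 ∤ 20.

(⇐) Suppose 8 ∣ m and 5 ∣ m. Any common multiple of 8 and 5 is a multiple of their lcm; here gcd(8, 5) = 1, so lcm(8, 5) = 8·5 = 40, so 40 ∣ m. Since 20 ∣ 40, it follows that 20 ∣ m.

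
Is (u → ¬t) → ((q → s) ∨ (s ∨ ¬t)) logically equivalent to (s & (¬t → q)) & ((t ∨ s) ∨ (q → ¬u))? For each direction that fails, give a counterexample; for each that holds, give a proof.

Forward direction. This fails. Under q = F, t = F, u = F, s = F, the left side is true but the right side is false.

Converse. Assume the antecedent. If s is true, the consequent reduces to true regardless of the other variables. If s is false, the antecedent cannot hold. Either way the consequent holds.

Only the converse holds.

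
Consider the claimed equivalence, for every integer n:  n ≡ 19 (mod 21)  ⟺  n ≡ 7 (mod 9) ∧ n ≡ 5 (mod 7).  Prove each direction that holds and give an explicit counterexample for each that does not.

[⇐] If n ≡ 7 (mod 9) and n ≡ 5 (mod 7), then by the Chinese remainder theorem n ≡ 61 (mod 63). Since 61 ≡ 19 (mod 21) and 21 ∣ 63, we get n ≡ 19 (mod 21).

[⇒] This fails: n = 40 gives 40 ≡ 19 (mod 21) but 40 ≡ 4 (mod 9), so the conjunction on the right does not hold.

The forward direction fails; the converse holds.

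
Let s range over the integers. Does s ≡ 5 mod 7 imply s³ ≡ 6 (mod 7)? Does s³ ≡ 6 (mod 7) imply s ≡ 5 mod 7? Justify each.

Forward direction. Suppose s ≡ 5 mod 7. Write s = 7j + 5. Then (7j + 5)³ = 343j³ + 735j² + 525j + 125 = 7(49j³ + 105j² + 75j + 17) + 6, so s³ ≡ 6 (mod 7).

Converse. This fails: take s = 3. Then 3³ = 27 ≡ 6 (mod 7), yet 3 ≡ 3 (mod 7), not 5.

The forward direction holds; the converse fails.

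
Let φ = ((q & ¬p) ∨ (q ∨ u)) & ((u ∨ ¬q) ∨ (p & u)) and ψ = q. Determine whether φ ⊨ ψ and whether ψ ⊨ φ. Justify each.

Forward direction. This fails. Under u = T, q = F, p = F, the left side is true but the right side is false.

Converse. This fails. Under u = F, q = T, p = F, the left side is false but the right side is true.

Neither direction holds.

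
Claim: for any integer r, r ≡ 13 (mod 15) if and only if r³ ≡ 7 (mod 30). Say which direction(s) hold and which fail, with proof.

Not equivalent: only (⇐) holds.

(←) The residues r modulo 30 with r³ ≡ 7 (mod 30) are exactly {13}, and each is ≡ 13 (mod 15).

(→) This fails: take r = 28. Then 28 ≡ 13 (mod 15), but 28³ = 21952 ≡ 22 (mod 30), not 7.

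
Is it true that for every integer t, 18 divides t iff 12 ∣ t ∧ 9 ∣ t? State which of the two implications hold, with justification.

(⇒) fails; (⇐) holds.

[⇒] This fails: take t = 18. Certainly 18 ∣ 18, but 12 ∤ 18.

[⇐] Suppose 12 ∣ t and 9 ∣ t. Any common multiple of 12 and 9 is a multiple of their lcm; here lcm(12, 9) = 12·9/gcd(12, 9) = 108/3 = 36, so 36 ∣ t. Since 18 ∣ 36, it follows that 18 ∣ t.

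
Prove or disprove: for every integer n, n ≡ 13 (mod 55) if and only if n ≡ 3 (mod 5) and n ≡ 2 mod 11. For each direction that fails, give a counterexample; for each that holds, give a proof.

Both implications hold.

(←) If n ≡ 3 (mod 5) and n ≡ 2 (mod 11), then by the Chinese remainder theorem n ≡ 13 (mod 55). This is exactly n ≡ 13 (mod 55).

(→) Suppose n ≡ 13 (mod 55); write n = 55j + 13. Since 5 ∣ 55, reducing mod 5 gives n ≡ 13 ≡ 3 (mod 5); since 11 ∣ 55, reducing mod 11 gives n ≡ 13 ≡ 2 (mod 11).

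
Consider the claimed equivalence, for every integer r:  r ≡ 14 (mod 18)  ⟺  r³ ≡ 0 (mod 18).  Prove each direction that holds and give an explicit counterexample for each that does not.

Both directions fail.

Forward direction. This fails: take r = 14. Then 14 ≡ 14 (mod 18), but 14³ = 2744 ≡ 8 (mod 18), not 0.

Converse. This fails: take r = 0. Then 0³ = 0 ≡ 0 (mod 18), yet 0 ≡ 0 (mod 18), not 14.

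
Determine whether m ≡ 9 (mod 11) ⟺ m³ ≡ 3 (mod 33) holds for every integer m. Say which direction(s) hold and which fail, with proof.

(→) This fails: take m = 20. Then 20 ≡ 9 (mod 11), but 20³ = 8000 ≡ 14 (mod 33), not 3.

(←) Conversely, the residues r modulo 33 with r³ ≡ 3 (mod 33) are exactly {9}, and each is ≡ 9 (mod 11).

(⇒) fails; (⇐) holds.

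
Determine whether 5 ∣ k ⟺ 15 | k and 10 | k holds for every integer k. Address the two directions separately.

Only the converse holds.

[⇒] This fails: take k = 5. Certainly 5 ∣ 5, but 15 ∤ 5.

[⇐] Suppose 15 ∣ k and 10 ∣ k. Any common multiple of 15 and 10 is a multiple of their lcm; here lcm(15, 10) = 15·10/gcd(15, 10) = 150/5 = 30, so 30 ∣ k. Since 5 ∣ 30, it follows that 5 ∣ k.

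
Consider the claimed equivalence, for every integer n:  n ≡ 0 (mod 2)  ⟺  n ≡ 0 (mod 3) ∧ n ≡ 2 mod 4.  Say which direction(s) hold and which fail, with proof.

Only the converse holds.

[⇐] If n ≡ 0 (mod 3) and n ≡ 2 (mod 4), then by the Chinese remainder theorem n ≡ 6 (mod 12). Since 6 ≡ 0 (mod 2) and 2 ∣ 12, we get n ≡ 0 (mod 2).

[⇒] This fails: n = 0 gives 0 ≡ 0 (mod 2) but 0 ≡ 0 (mod 4), so the conjunction on the right does not hold.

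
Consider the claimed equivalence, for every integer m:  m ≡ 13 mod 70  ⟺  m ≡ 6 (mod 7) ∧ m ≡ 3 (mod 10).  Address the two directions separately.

(→) Suppose m ≡ 13 (mod 70); write m = 70j + 13. Since 7 ∣ 70, reducing mod 7 gives m ≡ 13 ≡ 6 (mod 7); since 10 ∣ 70, reducing mod 10 gives m ≡ 13 ≡ 3 (mod 10).

(←) Conversely, if m ≡ 6 (mod 7) and m ≡ 3 (mod 10), then by the Chinese remainder theorem m ≡ 13 (mod 70). This is exactly m ≡ 13 (mod 70).

Equivalent; both directions hold.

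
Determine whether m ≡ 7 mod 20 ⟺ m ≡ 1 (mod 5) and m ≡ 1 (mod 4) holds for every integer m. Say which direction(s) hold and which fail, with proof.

(→) This fails: m = 7 gives 7 ≡ 7 (mod 20) but 7 ≡ 2 (mod 5), so the conjunction on the right does not hold.

(←) This fails: m = 1 satisfies both congruences on the right (1 ≡ 1 mod 5 and 1 ≡ 1 mod 4) yet 1 ≡ 1 (mod 20), not 7.

Neither direction holds.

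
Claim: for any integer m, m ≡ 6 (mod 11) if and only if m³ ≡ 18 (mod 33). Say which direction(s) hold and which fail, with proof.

Not equivalent: only (⇐) holds.

Forward direction. This fails: take m = 17. Then 17 ≡ 6 (mod 11), but 17³ = 4913 ≡ 29 (mod 33), not 18.

Converse. The residues r modulo 33 with r³ ≡ 18 (mod 33) are exactly {6}, and each is ≡ 6 (mod 11).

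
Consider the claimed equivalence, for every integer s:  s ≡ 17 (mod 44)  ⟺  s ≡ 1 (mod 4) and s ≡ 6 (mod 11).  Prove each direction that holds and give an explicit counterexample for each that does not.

(⇒) Suppose s ≡ 17 (mod 44); write s = 44j + 17. Since 4 ∣ 44, reducing mod 4 gives s ≡ 17 ≡ 1 (mod 4); since 11 ∣ 44, reducing mod 11 gives s ≡ 17 ≡ 6 (mod 11).

(⇐) Conversely, if s ≡ 1 (mod 4) and s ≡ 6 (mod 11), then by the Chinese remainder theorem s ≡ 17 (mod 44). This is exactly s ≡ 17 (mod 44).

Both implications hold.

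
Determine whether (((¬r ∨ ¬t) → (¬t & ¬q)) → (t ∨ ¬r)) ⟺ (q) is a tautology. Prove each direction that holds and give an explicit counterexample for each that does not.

(⇒) This fails. Under t = F, q = F, r = F, the left side is true but the right side is false.

(⇐) Assume the antecedent. If t is true, the consequent reduces to true regardless of the other variables. If t is false, the antecedent forces (t = F, q = T, r = F) or (t = F, q = T, r = T), and the consequent holds there. Either way the consequent holds.

Not equivalent: only (⇐) holds.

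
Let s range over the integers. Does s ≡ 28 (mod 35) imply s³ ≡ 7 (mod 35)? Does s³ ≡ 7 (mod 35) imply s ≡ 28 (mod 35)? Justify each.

Both directions hold.

(⇐) Suppose s³ ≡ 7 (mod 35). The only residue r in {0, …, 34} with r³ ≡ 7 (mod 35) is r = 28, so s ≡ 28 (mod 35).

(⇒) Suppose s ≡ 28 (mod 35). Write s = 35j + 28. Then (35j + 28)³ = 42875j³ + 102900j² + 82320j + 21952 = 35(1225j³ + 2940j² + 2352j + 627) + 7, so s³ ≡ 7 (mod 35).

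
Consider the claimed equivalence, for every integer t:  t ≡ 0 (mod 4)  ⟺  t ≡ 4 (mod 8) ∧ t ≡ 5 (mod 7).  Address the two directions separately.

(⟸) If t ≡ 4 (mod 8) and t ≡ 5 (mod 7), then by the Chinese remainder theorem t ≡ 12 (mod 56). Since 12 ≡ 0 (mod 4) and 4 ∣ 56, we get t ≡ 0 (mod 4).

(⟹) This fails: t = 0 gives 0 ≡ 0 (mod 4) but 0 ≡ 0 (mod 8), so the conjunction on the right does not hold.

(⇒) fails; (⇐) holds.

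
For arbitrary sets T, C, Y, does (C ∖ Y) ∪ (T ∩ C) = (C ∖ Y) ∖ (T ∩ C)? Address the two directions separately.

Forward inclusion. This inclusion fails. Take T = {1}, C = {1}, Y = ∅; then 1 ∈ (C ∖ Y) ∪ (T ∩ C) but 1 ∉ (C ∖ Y) ∖ (T ∩ C).

Reverse inclusion. Let x ∈ (C ∖ Y) ∖ (T ∩ C). Then x ∈ C and x ∉ T, Y, from which x ∈ (C ∖ Y) ∪ (T ∩ C).

Only the reverse inclusion holds.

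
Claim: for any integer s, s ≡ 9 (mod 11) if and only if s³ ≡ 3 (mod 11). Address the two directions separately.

(⟹) Suppose s ≡ 9 (mod 11). Write s = 11j + 9. Then (11j + 9)³ = 1331j³ + 3267j² + 2673j + 729 = 11(121j³ + 297j² + 243j + 66) + 3, so s³ ≡ 3 (mod 11).

(⟸) For the converse, argue contrapositively. If s ≢ 9 (mod 11), then s is congruent to one of 0, 1, 2, 3, 4, 5, 6, 7, 8, 10 modulo 11, and these give s³ ≡ 0, 1, 8, 5, 9, 4, 7, 2, 6, 10 respectively — never 3.

The biconditional holds.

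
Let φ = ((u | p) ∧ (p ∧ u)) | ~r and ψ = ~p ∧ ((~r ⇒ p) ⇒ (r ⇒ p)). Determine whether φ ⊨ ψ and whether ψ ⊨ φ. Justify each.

The forward direction fails; the converse holds.

[⇒] This fails. Under p = T, r = F, u = F, the left side is true but the right side is false.

[⇐] Assume the antecedent. If p is true, the antecedent cannot hold. If p is false, the antecedent forces (p = F, r = F, u = F) or (p = F, r = F, u = T), and ((u | p) ∧ (p ∧ u)) | ~r holds there. Either way ((u | p) ∧ (p ∧ u)) | ~r holds.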